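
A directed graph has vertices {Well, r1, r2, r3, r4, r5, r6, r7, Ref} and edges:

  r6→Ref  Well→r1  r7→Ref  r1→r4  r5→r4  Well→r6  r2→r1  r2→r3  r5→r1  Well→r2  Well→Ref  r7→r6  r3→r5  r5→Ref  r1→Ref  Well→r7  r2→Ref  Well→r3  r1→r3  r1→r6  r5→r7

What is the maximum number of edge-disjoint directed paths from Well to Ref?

Assign every edge capacity 1; by Menger, the answer equals the max flow.
Path Well→Ref (+1); total 1.
Path Well→r1→Ref (+1); total 2.
Path Well→r2→Ref (+1); total 3.
Path Well→r6→Ref (+1); total 4.
Path Well→r7→Ref (+1); total 5.
Path Well→r3→r5→Ref (+1); total 6.
No residual Well→Ref path; max flow = 6.
Certifying cut of size 6: {Well→Ref, Well→r1, Well→r2, Well→r3, Well→r6, Well→r7}.

6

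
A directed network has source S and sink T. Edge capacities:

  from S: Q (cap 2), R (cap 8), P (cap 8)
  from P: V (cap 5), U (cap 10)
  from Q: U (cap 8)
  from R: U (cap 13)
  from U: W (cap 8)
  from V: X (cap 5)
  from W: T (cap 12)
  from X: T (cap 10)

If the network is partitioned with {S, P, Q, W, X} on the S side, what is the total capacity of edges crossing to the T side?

Edges leaving {S, P, Q, W, X}: S→R (8), P→U (10), P→V (5), Q→U (8), W→T (12), X→T (10).
Cut capacity = 8 + 10 + 5 + 8 + 12 + 10 = 53.

53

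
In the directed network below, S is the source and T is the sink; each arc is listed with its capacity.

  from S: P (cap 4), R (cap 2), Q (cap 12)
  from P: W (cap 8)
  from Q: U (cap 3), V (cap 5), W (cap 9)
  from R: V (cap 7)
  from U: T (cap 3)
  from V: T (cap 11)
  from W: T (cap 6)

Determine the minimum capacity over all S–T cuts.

Augment S→P→W→T: bottleneck 4, flow now 4.
Augment S→Q→U→T: bottleneck 3, flow now 7.
Augment S→Q→V→T: bottleneck 5, flow now 12.
Augment S→Q→W→T: bottleneck 2, flow now 14.
Augment S→R→V→T: bottleneck 2, flow now 16.
No augmenting path remains; maximum flow = 16.
By max-flow min-cut, the minimum cut capacity equals the max flow.
In the residual graph, reachable from S: {S, P, Q, W}.
Min-cut edges: S→R (2), Q→U (3), Q→V (5), W→T (6); capacity 2 + 3 + 5 + 6 = 16.

16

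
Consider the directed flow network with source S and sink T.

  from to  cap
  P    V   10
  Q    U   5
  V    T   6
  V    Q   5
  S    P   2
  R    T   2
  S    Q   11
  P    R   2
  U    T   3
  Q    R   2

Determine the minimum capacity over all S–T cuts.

7

Augment S→P→R→T: bottleneck 2, flow now 2.
Augment S→Q→U→T: bottleneck 3, flow now 5.
Augment S→Q→R→P→V→T: bottleneck 2, flow now 7. (uses reverse residual edge)
No augmenting path remains; maximum flow = 7.
By max-flow min-cut, the minimum cut capacity equals the max flow.
In the residual graph, reachable from S: {S, Q, U}.
Min-cut edges: S→P (2), Q→R (2), U→T (3); capacity 2 + 2 + 3 = 7.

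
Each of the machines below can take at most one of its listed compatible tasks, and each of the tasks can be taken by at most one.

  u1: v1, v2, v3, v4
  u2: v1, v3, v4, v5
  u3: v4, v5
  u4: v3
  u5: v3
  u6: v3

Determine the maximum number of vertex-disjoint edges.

Unit-capacity flow: source→left, listed edges, right→sink; max matching = max flow.
Augmenting path u1→v1 (+1); matched 1.
Augmenting path u2→v3 (+1); matched 2.
Augmenting path u3→v4 (+1); matched 3.
Augmenting path u4→v3→u2→v5 (+1); matched 4.
No augmenting path remains; maximum matching = 4.
König certificate: {u1, u2, u3, v3} is a vertex cover of size 4 (every listed pair touches it), so no matching can be larger.

4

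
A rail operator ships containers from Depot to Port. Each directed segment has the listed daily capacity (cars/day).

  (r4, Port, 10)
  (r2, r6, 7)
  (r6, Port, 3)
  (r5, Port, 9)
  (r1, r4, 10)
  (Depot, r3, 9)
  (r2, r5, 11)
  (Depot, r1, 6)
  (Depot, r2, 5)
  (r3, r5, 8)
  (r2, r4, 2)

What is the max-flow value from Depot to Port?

19

Augment Depot→r1→r4→Port: bottleneck 6, flow now 6.
Augment Depot→r2→r4→Port: bottleneck 2, flow now 8.
Augment Depot→r2→r5→Port: bottleneck 3, flow now 11.
Augment Depot→r3→r5→Port: bottleneck 6, flow now 17.
Augment Depot→r3→r5→r2→r6→Port: bottleneck 2, flow now 19. (uses reverse residual edge)
No augmenting path remains; maximum flow = 19.
In the residual graph, reachable from Depot: {Depot, r3}.
Min-cut edges: Depot→r1 (6), Depot→r2 (5), r3→r5 (8); capacity 6 + 5 + 8 = 19.
This cut is saturated, so no flow can exceed 19.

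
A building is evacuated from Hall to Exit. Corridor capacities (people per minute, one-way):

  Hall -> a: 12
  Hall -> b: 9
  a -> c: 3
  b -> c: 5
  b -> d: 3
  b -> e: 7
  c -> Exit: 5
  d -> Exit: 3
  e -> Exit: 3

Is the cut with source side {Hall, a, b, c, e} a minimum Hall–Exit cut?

Given cut capacity: 3 + 5 + 3 = 11.
Augment Hall→a→c→Exit: bottleneck 3, flow now 3.
Augment Hall→b→c→Exit: bottleneck 2, flow now 5.
Augment Hall→b→d→Exit: bottleneck 3, flow now 8.
Augment Hall→b→e→Exit: bottleneck 3, flow now 11.
No augmenting path remains; maximum flow = 11.
Cut capacity 11 equals the max flow, so it is a minimum cut.

Yes — it is a minimum cut (capacity 11).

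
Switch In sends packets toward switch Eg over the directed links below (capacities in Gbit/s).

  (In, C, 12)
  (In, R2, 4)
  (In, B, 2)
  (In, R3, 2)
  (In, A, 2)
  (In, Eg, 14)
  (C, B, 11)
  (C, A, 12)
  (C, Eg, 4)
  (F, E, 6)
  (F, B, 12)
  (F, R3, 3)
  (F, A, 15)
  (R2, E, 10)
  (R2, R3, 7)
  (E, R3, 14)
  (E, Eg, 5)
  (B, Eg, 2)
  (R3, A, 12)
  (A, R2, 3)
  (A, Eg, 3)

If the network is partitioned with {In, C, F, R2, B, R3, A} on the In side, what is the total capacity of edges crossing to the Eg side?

39

Edges leaving {In, C, F, R2, B, R3, A}: In→Eg (14), C→Eg (4), F→E (6), R2→E (10), B→Eg (2), A→Eg (3).
Cut capacity = 14 + 4 + 6 + 10 + 2 + 3 = 39.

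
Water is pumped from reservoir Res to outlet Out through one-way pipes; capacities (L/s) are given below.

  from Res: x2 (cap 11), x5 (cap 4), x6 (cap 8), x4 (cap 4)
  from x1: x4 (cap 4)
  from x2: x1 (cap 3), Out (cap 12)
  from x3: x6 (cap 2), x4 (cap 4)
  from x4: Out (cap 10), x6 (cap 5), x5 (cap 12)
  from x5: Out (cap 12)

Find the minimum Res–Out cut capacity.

Augment Res→x2→Out: bottleneck 11, flow now 11.
Augment Res→x4→Out: bottleneck 4, flow now 15.
Augment Res→x5→Out: bottleneck 4, flow now 19.
No augmenting path remains; maximum flow = 19.
By max-flow min-cut, the minimum cut capacity equals the max flow.
In the residual graph, reachable from Res: {Res, x6}.
Min-cut edges: Res→x2 (11), Res→x4 (4), Res→x5 (4); capacity 11 + 4 + 4 = 19.

19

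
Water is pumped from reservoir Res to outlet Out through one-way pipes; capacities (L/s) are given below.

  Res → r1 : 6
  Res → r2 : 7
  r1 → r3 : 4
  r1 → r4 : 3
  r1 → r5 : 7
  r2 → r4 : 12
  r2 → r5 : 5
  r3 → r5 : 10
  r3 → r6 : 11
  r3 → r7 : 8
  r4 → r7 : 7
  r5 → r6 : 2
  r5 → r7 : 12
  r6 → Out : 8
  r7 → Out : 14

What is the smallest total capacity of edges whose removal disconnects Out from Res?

Augment Res→r1→r3→r6→Out: bottleneck 4, flow now 4.
Augment Res→r1→r4→r7→Out: bottleneck 2, flow now 6.
Augment Res→r2→r4→r7→Out: bottleneck 5, flow now 11.
Augment Res→r2→r5→r6→Out: bottleneck 2, flow now 13.
No augmenting path remains; maximum flow = 13.
By max-flow min-cut, the minimum cut capacity equals the max flow.
In the residual graph, reachable from Res: {Res}.
Min-cut edges: Res→r1 (6), Res→r2 (7); capacity 6 + 7 = 13.

13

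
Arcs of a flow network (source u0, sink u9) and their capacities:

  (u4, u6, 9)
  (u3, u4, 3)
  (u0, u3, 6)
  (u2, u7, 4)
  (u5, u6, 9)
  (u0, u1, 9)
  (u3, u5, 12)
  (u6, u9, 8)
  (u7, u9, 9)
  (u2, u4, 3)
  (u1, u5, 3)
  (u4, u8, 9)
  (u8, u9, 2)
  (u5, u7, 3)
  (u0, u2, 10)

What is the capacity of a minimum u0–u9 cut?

Augment u0→u2→u7→u9: bottleneck 4, flow now 4.
Augment u0→u1→u5→u6→u9: bottleneck 3, flow now 7.
Augment u0→u2→u4→u6→u9: bottleneck 3, flow now 10.
Augment u0→u3→u4→u6→u9: bottleneck 2, flow now 12.
Augment u0→u3→u4→u8→u9: bottleneck 1, flow now 13.
Augment u0→u3→u5→u7→u9: bottleneck 3, flow now 16.
No augmenting path remains; maximum flow = 16.
By max-flow min-cut, the minimum cut capacity equals the max flow.
In the residual graph, reachable from u0: {u0, u1, u2}.
Min-cut edges: u0→u3 (6), u1→u5 (3), u2→u4 (3), u2→u7 (4); capacity 6 + 3 + 3 + 4 = 16.

16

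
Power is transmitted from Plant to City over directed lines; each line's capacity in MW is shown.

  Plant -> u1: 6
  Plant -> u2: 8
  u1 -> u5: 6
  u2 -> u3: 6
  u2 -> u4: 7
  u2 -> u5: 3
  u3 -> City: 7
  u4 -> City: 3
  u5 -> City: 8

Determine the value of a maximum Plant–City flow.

14

Augment Plant→u1→u5→City: bottleneck 6, flow now 6.
Augment Plant→u2→u3→City: bottleneck 6, flow now 12.
Augment Plant→u2→u4→City: bottleneck 2, flow now 14.
No augmenting path remains; maximum flow = 14.
In the residual graph, reachable from Plant: {Plant}.
Min-cut edges: Plant→u1 (6), Plant→u2 (8); capacity 6 + 8 = 14.
This cut is saturated, so no flow can exceed 14.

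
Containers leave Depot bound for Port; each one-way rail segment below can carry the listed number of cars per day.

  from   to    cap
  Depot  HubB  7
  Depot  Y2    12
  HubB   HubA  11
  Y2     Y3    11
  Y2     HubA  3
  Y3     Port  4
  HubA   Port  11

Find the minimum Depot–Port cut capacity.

14

Augment Depot→HubB→HubA→Port: bottleneck 7, flow now 7.
Augment Depot→Y2→Y3→Port: bottleneck 4, flow now 11.
Augment Depot→Y2→HubA→Port: bottleneck 3, flow now 14.
No augmenting path remains; maximum flow = 14.
By max-flow min-cut, the minimum cut capacity equals the max flow.
In the residual graph, reachable from Depot: {Depot, Y2, Y3}.
Min-cut edges: Depot→HubB (7), Y2→HubA (3), Y3→Port (4); capacity 7 + 3 + 4 = 14.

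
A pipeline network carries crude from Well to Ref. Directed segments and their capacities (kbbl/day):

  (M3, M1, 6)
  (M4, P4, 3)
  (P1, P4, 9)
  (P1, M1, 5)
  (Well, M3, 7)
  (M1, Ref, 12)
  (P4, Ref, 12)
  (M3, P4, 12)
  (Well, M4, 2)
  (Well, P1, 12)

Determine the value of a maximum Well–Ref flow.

Augment Well→M3→P4→Ref: bottleneck 7, flow now 7.
Augment Well→P1→P4→Ref: bottleneck 5, flow now 12.
Augment Well→P1→M1→Ref: bottleneck 5, flow now 17.
Augment Well→P1→P4→M3→M1→Ref: bottleneck 2, flow now 19. (uses reverse residual edge)
Augment Well→M4→P4→M3→M1→Ref: bottleneck 2, flow now 21. (uses reverse residual edge)
No augmenting path remains; maximum flow = 21.
In the residual graph, reachable from Well: {Well}.
Min-cut edges: Well→M3 (7), Well→P1 (12), Well→M4 (2); capacity 7 + 12 + 2 = 21.
This cut is saturated, so no flow can exceed 21.

21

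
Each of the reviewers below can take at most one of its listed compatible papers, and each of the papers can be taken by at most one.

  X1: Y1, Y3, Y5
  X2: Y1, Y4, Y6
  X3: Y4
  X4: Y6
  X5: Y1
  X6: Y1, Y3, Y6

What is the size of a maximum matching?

5

Unit-capacity flow: source→left, listed edges, right→sink; max matching = max flow.
Augmenting path X1→Y1 (+1); matched 1.
Augmenting path X2→Y4 (+1); matched 2.
Augmenting path X4→Y6 (+1); matched 3.
Augmenting path X6→Y3 (+1); matched 4.
Augmenting path X5→Y1→X1→Y5 (+1); matched 5.
No augmenting path remains; maximum matching = 5.
König certificate: {X1, X6, Y1, Y4, Y6} is a vertex cover of size 5 (every listed pair touches it), so no matching can be larger.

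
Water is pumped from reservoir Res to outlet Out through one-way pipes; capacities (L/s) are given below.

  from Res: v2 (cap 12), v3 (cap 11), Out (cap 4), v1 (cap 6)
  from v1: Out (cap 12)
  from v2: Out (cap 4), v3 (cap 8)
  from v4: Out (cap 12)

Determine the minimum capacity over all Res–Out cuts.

Augment Res→Out: bottleneck 4, flow now 4.
Augment Res→v1→Out: bottleneck 6, flow now 10.
Augment Res→v2→Out: bottleneck 4, flow now 14.
No augmenting path remains; maximum flow = 14.
By max-flow min-cut, the minimum cut capacity equals the max flow.
In the residual graph, reachable from Res: {Res, v2, v3}.
Min-cut edges: Res→v1 (6), Res→Out (4), v2→Out (4); capacity 6 + 4 + 4 = 14.

14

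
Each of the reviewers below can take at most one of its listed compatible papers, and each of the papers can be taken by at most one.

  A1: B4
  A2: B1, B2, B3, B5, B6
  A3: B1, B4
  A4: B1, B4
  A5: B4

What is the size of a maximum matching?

Unit-capacity flow: source→left, listed edges, right→sink; max matching = max flow.
Augmenting path A1→B4 (+1); matched 1.
Augmenting path A2→B1 (+1); matched 2.
Augmenting path A3→B1→A2→B2 (+1); matched 3.
No augmenting path remains; maximum matching = 3.
König certificate: {A2, B1, B4} is a vertex cover of size 3 (every listed pair touches it), so no matching can be larger.

3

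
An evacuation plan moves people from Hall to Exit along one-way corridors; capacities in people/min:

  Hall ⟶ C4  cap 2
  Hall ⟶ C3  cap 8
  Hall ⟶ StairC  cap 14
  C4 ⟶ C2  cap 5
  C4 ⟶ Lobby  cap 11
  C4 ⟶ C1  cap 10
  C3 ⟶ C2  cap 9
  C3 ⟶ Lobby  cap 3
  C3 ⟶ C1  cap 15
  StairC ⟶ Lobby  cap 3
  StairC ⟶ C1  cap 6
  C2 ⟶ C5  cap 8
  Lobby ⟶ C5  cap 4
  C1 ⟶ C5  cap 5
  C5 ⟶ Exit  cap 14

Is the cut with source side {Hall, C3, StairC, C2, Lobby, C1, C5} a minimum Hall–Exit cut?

No — its capacity is 16, but the minimum cut has capacity 14.

Given cut capacity: 2 + 14 = 16.
Augment Hall→C4→C2→C5→Exit: bottleneck 2, flow now 2.
Augment Hall→C3→C2→C5→Exit: bottleneck 6, flow now 8.
Augment Hall→C3→Lobby→C5→Exit: bottleneck 2, flow now 10.
Augment Hall→StairC→Lobby→C5→Exit: bottleneck 2, flow now 12.
Augment Hall→StairC→C1→C5→Exit: bottleneck 2, flow now 14.
No augmenting path remains; maximum flow = 14.
In the residual graph, reachable from Hall: {Hall, C4, C3, StairC, C2, Lobby, C1, C5}.
Min-cut edges: C5→Exit (14); capacity 14 = 14.
Cut capacity 16 exceeds the max flow 14, so it is not minimum.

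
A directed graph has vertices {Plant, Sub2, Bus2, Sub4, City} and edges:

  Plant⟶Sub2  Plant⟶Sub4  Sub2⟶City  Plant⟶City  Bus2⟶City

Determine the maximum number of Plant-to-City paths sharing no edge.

2

Assign every edge capacity 1; by Menger, the answer equals the max flow.
Path Plant→City (+1); total 1.
Path Plant→Sub2→City (+1); total 2.
No residual Plant→City path; max flow = 2.
Certifying cut of size 2: {Plant→City, Plant→Sub2}.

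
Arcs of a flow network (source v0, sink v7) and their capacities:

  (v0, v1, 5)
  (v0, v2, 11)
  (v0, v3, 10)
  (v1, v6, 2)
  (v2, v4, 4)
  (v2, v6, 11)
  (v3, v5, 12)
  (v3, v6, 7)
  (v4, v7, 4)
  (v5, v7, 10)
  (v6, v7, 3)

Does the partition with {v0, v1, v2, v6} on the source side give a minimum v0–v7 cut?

Given cut capacity: 10 + 4 + 3 = 17.
Augment v0→v1→v6→v7: bottleneck 2, flow now 2.
Augment v0→v2→v4→v7: bottleneck 4, flow now 6.
Augment v0→v2→v6→v7: bottleneck 1, flow now 7.
Augment v0→v3→v5→v7: bottleneck 10, flow now 17.
No augmenting path remains; maximum flow = 17.
Cut capacity 17 equals the max flow, so it is a minimum cut.

Yes — it is a minimum cut (capacity 17).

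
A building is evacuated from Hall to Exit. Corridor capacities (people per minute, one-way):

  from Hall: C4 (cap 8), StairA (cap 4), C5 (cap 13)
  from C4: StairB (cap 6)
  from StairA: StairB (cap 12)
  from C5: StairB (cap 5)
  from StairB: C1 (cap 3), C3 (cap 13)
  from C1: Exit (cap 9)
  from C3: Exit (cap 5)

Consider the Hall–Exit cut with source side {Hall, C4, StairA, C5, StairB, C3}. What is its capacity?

Edges leaving {Hall, C4, StairA, C5, StairB, C3}: StairB→C1 (3), C3→Exit (5).
Cut capacity = 3 + 5 = 8.

8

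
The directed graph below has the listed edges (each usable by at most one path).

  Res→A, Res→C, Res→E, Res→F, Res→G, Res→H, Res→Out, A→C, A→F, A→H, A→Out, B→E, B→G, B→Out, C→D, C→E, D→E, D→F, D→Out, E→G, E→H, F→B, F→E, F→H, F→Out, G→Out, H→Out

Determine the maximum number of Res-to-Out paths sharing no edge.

Assign every edge capacity 1; by Menger, the answer equals the max flow.
Path Res→Out (+1); total 1.
Path Res→A→Out (+1); total 2.
Path Res→F→Out (+1); total 3.
Path Res→G→Out (+1); total 4.
Path Res→H→Out (+1); total 5.
Path Res→C→D→Out (+1); total 6.
No residual Res→Out path; max flow = 6.
Certifying cut of size 6: {G→Out, H→Out, Res→A, Res→C, Res→F, Res→Out}.

6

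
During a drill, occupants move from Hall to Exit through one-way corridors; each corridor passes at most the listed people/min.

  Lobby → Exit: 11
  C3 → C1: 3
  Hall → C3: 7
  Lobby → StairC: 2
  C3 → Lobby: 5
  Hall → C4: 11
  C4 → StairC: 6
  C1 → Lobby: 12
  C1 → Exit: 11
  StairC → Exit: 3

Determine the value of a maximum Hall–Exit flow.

10

Augment Hall→C3→C1→Exit: bottleneck 3, flow now 3.
Augment Hall→C3→Lobby→Exit: bottleneck 4, flow now 7.
Augment Hall→C4→StairC→Exit: bottleneck 3, flow now 10.
No augmenting path remains; maximum flow = 10.
In the residual graph, reachable from Hall: {Hall, C4, StairC}.
Min-cut edges: Hall→C3 (7), StairC→Exit (3); capacity 7 + 3 = 10.
This cut is saturated, so no flow can exceed 10.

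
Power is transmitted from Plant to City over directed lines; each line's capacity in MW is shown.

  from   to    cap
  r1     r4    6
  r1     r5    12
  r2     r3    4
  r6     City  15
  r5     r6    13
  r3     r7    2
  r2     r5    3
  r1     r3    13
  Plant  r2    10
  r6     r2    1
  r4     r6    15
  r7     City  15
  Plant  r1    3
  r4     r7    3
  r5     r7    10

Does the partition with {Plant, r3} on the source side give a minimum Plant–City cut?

No — its capacity is 15, but the minimum cut has capacity 8.

Given cut capacity: 3 + 10 + 2 = 15.
Augment Plant→r1→r3→r7→City: bottleneck 2, flow now 2.
Augment Plant→r1→r4→r6→City: bottleneck 1, flow now 3.
Augment Plant→r2→r5→r6→City: bottleneck 3, flow now 6.
Augment Plant→r2→r3→r1→r4→r6→City: bottleneck 2, flow now 8. (uses reverse residual edge)
No augmenting path remains; maximum flow = 8.
In the residual graph, reachable from Plant: {Plant, r2, r3}.
Min-cut edges: Plant→r1 (3), r2→r5 (3), r3→r7 (2); capacity 3 + 3 + 2 = 8.
Cut capacity 15 exceeds the max flow 8, so it is not minimum.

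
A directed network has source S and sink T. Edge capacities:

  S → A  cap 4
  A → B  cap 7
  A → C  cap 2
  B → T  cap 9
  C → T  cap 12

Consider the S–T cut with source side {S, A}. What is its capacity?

9

Edges leaving {S, A}: A→B (7), A→C (2).
Cut capacity = 7 + 2 = 9.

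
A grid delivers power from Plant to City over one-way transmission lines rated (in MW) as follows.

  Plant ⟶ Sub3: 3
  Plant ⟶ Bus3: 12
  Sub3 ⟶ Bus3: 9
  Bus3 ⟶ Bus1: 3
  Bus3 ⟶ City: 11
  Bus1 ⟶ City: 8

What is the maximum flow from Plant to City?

Augment Plant→Bus3→City: bottleneck 11, flow now 11.
Augment Plant→Bus3→Bus1→City: bottleneck 1, flow now 12.
Augment Plant→Sub3→Bus3→Bus1→City: bottleneck 2, flow now 14.
No augmenting path remains; maximum flow = 14.
In the residual graph, reachable from Plant: {Plant, Sub3, Bus3}.
Min-cut edges: Bus3→Bus1 (3), Bus3→City (11); capacity 3 + 11 = 14.
This cut is saturated, so no flow can exceed 14.

14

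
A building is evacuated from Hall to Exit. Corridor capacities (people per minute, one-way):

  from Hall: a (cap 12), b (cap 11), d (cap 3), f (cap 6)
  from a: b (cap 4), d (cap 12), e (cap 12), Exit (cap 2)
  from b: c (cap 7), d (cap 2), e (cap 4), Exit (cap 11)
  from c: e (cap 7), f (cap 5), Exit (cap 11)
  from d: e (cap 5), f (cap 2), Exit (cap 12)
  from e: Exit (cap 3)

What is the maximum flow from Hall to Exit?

Augment Hall→a→Exit: bottleneck 2, flow now 2.
Augment Hall→b→Exit: bottleneck 11, flow now 13.
Augment Hall→d→Exit: bottleneck 3, flow now 16.
Augment Hall→a→d→Exit: bottleneck 9, flow now 25.
Augment Hall→a→e→Exit: bottleneck 1, flow now 26.
No augmenting path remains; maximum flow = 26.
In the residual graph, reachable from Hall: {Hall, f}.
Min-cut edges: Hall→a (12), Hall→b (11), Hall→d (3); capacity 12 + 11 + 3 = 26.
This cut is saturated, so no flow can exceed 26.

26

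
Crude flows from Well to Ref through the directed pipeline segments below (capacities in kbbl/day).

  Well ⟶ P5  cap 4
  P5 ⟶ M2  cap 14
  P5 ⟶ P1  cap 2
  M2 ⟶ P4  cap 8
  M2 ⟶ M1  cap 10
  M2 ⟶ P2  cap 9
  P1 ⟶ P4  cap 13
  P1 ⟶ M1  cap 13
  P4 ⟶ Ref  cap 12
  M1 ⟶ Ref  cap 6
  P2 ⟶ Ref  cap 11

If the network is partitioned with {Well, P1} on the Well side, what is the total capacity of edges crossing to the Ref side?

30

Edges leaving {Well, P1}: Well→P5 (4), P1→P4 (13), P1→M1 (13).
Cut capacity = 4 + 13 + 13 = 30.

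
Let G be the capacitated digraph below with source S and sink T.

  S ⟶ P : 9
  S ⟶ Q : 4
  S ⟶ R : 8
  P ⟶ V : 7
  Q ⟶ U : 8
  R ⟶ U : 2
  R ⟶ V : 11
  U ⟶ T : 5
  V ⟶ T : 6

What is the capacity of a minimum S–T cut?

11

Augment S→P→V→T: bottleneck 6, flow now 6.
Augment S→Q→U→T: bottleneck 4, flow now 10.
Augment S→R→U→T: bottleneck 1, flow now 11.
No augmenting path remains; maximum flow = 11.
By max-flow min-cut, the minimum cut capacity equals the max flow.
In the residual graph, reachable from S: {S, P, Q, R, U, V}.
Min-cut edges: U→T (5), V→T (6); capacity 5 + 6 = 11.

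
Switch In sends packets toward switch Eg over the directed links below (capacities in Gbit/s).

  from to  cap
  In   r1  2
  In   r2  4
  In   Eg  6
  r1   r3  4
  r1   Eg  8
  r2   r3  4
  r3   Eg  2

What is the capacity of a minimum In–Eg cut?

Augment In→Eg: bottleneck 6, flow now 6.
Augment In→r1→Eg: bottleneck 2, flow now 8.
Augment In→r2→r3→Eg: bottleneck 2, flow now 10.
No augmenting path remains; maximum flow = 10.
By max-flow min-cut, the minimum cut capacity equals the max flow.
In the residual graph, reachable from In: {In, r2, r3}.
Min-cut edges: In→r1 (2), In→Eg (6), r3→Eg (2); capacity 2 + 6 + 2 = 10.

10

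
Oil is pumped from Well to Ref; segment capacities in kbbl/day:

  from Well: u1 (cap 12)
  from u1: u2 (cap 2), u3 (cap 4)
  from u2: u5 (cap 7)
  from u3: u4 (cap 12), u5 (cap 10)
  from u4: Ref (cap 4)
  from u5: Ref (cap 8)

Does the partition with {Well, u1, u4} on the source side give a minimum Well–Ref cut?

No — its capacity is 10, but the minimum cut has capacity 6.

Given cut capacity: 2 + 4 + 4 = 10.
Augment Well→u1→u2→u5→Ref: bottleneck 2, flow now 2.
Augment Well→u1→u3→u4→Ref: bottleneck 4, flow now 6.
No augmenting path remains; maximum flow = 6.
In the residual graph, reachable from Well: {Well, u1}.
Min-cut edges: u1→u2 (2), u1→u3 (4); capacity 2 + 4 = 6.
Cut capacity 10 exceeds the max flow 6, so it is not minimum.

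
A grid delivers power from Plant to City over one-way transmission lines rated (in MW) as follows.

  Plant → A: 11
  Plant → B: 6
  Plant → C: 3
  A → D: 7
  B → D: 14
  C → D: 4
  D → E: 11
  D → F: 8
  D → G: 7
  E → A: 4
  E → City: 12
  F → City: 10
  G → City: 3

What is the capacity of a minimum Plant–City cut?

16

Augment Plant→A→D→E→City: bottleneck 7, flow now 7.
Augment Plant→B→D→E→City: bottleneck 4, flow now 11.
Augment Plant→B→D→F→City: bottleneck 2, flow now 13.
Augment Plant→C→D→F→City: bottleneck 3, flow now 16.
No augmenting path remains; maximum flow = 16.
By max-flow min-cut, the minimum cut capacity equals the max flow.
In the residual graph, reachable from Plant: {Plant, A}.
Min-cut edges: Plant→B (6), Plant→C (3), A→D (7); capacity 6 + 3 + 7 = 16.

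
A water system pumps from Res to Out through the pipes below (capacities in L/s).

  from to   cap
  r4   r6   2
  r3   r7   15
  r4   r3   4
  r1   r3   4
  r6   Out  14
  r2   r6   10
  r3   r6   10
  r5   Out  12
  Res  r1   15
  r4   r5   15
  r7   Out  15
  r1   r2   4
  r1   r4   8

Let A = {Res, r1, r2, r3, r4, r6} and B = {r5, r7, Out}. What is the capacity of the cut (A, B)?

Edges leaving {Res, r1, r2, r3, r4, r6}: r3→r7 (15), r4→r5 (15), r6→Out (14).
Cut capacity = 15 + 15 + 14 = 44.

44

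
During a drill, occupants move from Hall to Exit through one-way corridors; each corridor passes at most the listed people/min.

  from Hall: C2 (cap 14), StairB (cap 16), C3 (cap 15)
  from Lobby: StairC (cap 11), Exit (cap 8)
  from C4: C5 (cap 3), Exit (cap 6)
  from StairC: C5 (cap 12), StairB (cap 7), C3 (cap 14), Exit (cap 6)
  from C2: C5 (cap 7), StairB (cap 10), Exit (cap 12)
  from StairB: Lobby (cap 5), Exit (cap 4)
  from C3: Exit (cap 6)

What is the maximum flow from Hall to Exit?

27

Augment Hall→C2→Exit: bottleneck 12, flow now 12.
Augment Hall→StairB→Exit: bottleneck 4, flow now 16.
Augment Hall→C3→Exit: bottleneck 6, flow now 22.
Augment Hall→StairB→Lobby→Exit: bottleneck 5, flow now 27.
No augmenting path remains; maximum flow = 27.
In the residual graph, reachable from Hall: {Hall, C2, C5, StairB, C3}.
Min-cut edges: C2→Exit (12), StairB→Lobby (5), StairB→Exit (4), C3→Exit (6); capacity 12 + 5 + 4 + 6 = 27.
This cut is saturated, so no flow can exceed 27.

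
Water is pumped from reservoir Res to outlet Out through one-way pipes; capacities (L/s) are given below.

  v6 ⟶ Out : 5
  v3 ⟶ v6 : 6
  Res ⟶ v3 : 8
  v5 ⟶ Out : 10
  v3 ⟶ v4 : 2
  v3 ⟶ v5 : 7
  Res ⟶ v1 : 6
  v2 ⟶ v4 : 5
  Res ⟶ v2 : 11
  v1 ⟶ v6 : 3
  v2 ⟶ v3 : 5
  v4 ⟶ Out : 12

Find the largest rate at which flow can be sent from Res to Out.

Augment Res→v1→v6→Out: bottleneck 3, flow now 3.
Augment Res→v2→v4→Out: bottleneck 5, flow now 8.
Augment Res→v3→v4→Out: bottleneck 2, flow now 10.
Augment Res→v3→v5→Out: bottleneck 6, flow now 16.
Augment Res→v2→v3→v5→Out: bottleneck 1, flow now 17.
Augment Res→v2→v3→v6→Out: bottleneck 2, flow now 19.
No augmenting path remains; maximum flow = 19.
In the residual graph, reachable from Res: {Res, v1, v2, v3, v6}.
Min-cut edges: v2→v4 (5), v3→v4 (2), v3→v5 (7), v6→Out (5); capacity 5 + 2 + 7 + 5 = 19.
This cut is saturated, so no flow can exceed 19.

19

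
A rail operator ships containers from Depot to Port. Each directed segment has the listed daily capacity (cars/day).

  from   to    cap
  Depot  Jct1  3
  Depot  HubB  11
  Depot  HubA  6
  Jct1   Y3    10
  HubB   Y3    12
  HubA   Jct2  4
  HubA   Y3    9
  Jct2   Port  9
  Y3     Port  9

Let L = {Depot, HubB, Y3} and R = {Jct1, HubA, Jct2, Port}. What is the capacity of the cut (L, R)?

18

Edges leaving {Depot, HubB, Y3}: Depot→Jct1 (3), Depot→HubA (6), Y3→Port (9).
Cut capacity = 3 + 6 + 9 = 18.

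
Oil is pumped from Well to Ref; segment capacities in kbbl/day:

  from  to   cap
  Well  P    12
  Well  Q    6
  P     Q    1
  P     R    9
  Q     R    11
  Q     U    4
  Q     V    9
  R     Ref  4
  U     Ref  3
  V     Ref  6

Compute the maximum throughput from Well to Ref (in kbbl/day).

Augment Well→P→R→Ref: bottleneck 4, flow now 4.
Augment Well→Q→U→Ref: bottleneck 3, flow now 7.
Augment Well→Q→V→Ref: bottleneck 3, flow now 10.
Augment Well→P→Q→V→Ref: bottleneck 1, flow now 11.
No augmenting path remains; maximum flow = 11.
In the residual graph, reachable from Well: {Well, P, R}.
Min-cut edges: Well→Q (6), P→Q (1), R→Ref (4); capacity 6 + 1 + 4 = 11.
This cut is saturated, so no flow can exceed 11.

11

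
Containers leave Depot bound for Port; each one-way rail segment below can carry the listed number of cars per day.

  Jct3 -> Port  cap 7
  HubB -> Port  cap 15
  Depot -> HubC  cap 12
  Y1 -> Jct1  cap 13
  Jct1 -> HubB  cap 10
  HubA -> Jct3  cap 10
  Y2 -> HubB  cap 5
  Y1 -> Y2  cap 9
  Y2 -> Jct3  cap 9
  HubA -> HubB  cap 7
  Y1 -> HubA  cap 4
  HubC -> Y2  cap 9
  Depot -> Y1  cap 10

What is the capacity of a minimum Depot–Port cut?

19

Augment Depot→HubC→Y2→Jct3→Port: bottleneck 7, flow now 7.
Augment Depot→HubC→Y2→HubB→Port: bottleneck 2, flow now 9.
Augment Depot→Y1→HubA→HubB→Port: bottleneck 4, flow now 13.
Augment Depot→Y1→Jct1→HubB→Port: bottleneck 6, flow now 19.
No augmenting path remains; maximum flow = 19.
By max-flow min-cut, the minimum cut capacity equals the max flow.
In the residual graph, reachable from Depot: {Depot, HubC}.
Min-cut edges: Depot→Y1 (10), HubC→Y2 (9); capacity 10 + 9 = 19.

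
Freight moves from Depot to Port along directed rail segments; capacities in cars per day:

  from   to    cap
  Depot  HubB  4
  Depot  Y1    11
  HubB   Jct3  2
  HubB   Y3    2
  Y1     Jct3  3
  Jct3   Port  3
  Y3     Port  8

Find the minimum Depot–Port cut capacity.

Augment Depot→HubB→Jct3→Port: bottleneck 2, flow now 2.
Augment Depot→HubB→Y3→Port: bottleneck 2, flow now 4.
Augment Depot→Y1→Jct3→Port: bottleneck 1, flow now 5.
No augmenting path remains; maximum flow = 5.
By max-flow min-cut, the minimum cut capacity equals the max flow.
In the residual graph, reachable from Depot: {Depot, HubB, Y1, Jct3}.
Min-cut edges: HubB→Y3 (2), Jct3→Port (3); capacity 2 + 3 = 5.

5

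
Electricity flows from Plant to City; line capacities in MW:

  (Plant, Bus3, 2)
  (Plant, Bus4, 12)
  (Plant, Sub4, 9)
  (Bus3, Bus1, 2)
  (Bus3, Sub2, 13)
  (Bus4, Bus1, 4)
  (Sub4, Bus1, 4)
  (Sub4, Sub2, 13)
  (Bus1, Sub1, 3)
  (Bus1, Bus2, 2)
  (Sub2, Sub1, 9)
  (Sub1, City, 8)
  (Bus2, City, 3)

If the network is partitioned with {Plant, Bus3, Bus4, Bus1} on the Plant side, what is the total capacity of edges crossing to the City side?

Edges leaving {Plant, Bus3, Bus4, Bus1}: Plant→Sub4 (9), Bus3→Sub2 (13), Bus1→Sub1 (3), Bus1→Bus2 (2).
Cut capacity = 9 + 13 + 3 + 2 = 27.

27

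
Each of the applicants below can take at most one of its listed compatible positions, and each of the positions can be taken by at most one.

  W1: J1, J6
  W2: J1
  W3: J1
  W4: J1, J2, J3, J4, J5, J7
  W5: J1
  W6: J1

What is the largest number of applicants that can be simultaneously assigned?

Unit-capacity flow: source→left, listed edges, right→sink; max matching = max flow.
Augmenting path W1→J1 (+1); matched 1.
Augmenting path W4→J2 (+1); matched 2.
Augmenting path W2→J1→W1→J6 (+1); matched 3.
No augmenting path remains; maximum matching = 3.
König certificate: {W1, W4, J1} is a vertex cover of size 3 (every listed pair touches it), so no matching can be larger.

3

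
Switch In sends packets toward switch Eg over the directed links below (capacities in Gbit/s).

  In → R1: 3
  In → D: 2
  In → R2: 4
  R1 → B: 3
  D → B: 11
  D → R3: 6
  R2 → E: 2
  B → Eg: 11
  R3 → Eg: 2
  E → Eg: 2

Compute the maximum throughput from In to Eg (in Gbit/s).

7

Augment In→R1→B→Eg: bottleneck 3, flow now 3.
Augment In→D→B→Eg: bottleneck 2, flow now 5.
Augment In→R2→E→Eg: bottleneck 2, flow now 7.
No augmenting path remains; maximum flow = 7.
In the residual graph, reachable from In: {In, R2}.
Min-cut edges: In→R1 (3), In→D (2), R2→E (2); capacity 3 + 2 + 2 = 7.
This cut is saturated, so no flow can exceed 7.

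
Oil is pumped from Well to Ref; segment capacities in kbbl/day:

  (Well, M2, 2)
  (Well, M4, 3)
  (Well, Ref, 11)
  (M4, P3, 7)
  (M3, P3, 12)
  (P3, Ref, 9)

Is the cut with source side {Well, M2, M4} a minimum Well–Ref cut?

Given cut capacity: 11 + 7 = 18.
Augment Well→Ref: bottleneck 11, flow now 11.
Augment Well→M4→P3→Ref: bottleneck 3, flow now 14.
No augmenting path remains; maximum flow = 14.
In the residual graph, reachable from Well: {Well, M2}.
Min-cut edges: Well→M4 (3), Well→Ref (11); capacity 3 + 11 = 14.
Cut capacity 18 exceeds the max flow 14, so it is not minimum.

No — its capacity is 18, but the minimum cut has capacity 14.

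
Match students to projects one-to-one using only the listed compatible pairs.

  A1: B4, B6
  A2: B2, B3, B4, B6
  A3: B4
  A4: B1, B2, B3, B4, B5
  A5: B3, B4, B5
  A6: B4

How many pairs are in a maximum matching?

Unit-capacity flow: source→left, listed edges, right→sink; max matching = max flow.
Augmenting path A1→B4 (+1); matched 1.
Augmenting path A2→B2 (+1); matched 2.
Augmenting path A4→B1 (+1); matched 3.
Augmenting path A5→B3 (+1); matched 4.
Augmenting path A3→B4→A1→B6 (+1); matched 5.
No augmenting path remains; maximum matching = 5.
König certificate: {A1, A2, A4, A5, B4} is a vertex cover of size 5 (every listed pair touches it), so no matching can be larger.

5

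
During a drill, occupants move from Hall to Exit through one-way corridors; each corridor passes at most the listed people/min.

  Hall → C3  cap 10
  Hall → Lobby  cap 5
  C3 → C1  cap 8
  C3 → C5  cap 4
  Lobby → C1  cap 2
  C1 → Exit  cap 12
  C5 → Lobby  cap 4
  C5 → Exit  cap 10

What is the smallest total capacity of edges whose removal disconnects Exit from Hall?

12

Augment Hall→C3→C1→Exit: bottleneck 8, flow now 8.
Augment Hall→C3→C5→Exit: bottleneck 2, flow now 10.
Augment Hall→Lobby→C1→Exit: bottleneck 2, flow now 12.
No augmenting path remains; maximum flow = 12.
By max-flow min-cut, the minimum cut capacity equals the max flow.
In the residual graph, reachable from Hall: {Hall, Lobby}.
Min-cut edges: Hall→C3 (10), Lobby→C1 (2); capacity 10 + 2 = 12.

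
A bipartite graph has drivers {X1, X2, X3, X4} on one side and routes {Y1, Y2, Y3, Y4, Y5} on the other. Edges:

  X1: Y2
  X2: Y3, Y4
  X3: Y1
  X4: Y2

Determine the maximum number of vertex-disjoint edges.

3

Unit-capacity flow: source→left, listed edges, right→sink; max matching = max flow.
Augmenting path X1→Y2 (+1); matched 1.
Augmenting path X2→Y3 (+1); matched 2.
Augmenting path X3→Y1 (+1); matched 3.
No augmenting path remains; maximum matching = 3.
König certificate: {X2, X3, Y2} is a vertex cover of size 3 (every listed pair touches it), so no matching can be larger.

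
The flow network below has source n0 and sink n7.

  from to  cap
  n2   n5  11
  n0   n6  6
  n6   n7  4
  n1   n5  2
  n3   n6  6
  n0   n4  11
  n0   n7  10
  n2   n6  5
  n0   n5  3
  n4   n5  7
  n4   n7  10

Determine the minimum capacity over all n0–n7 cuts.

Augment n0→n7: bottleneck 10, flow now 10.
Augment n0→n4→n7: bottleneck 10, flow now 20.
Augment n0→n6→n7: bottleneck 4, flow now 24.
No augmenting path remains; maximum flow = 24.
By max-flow min-cut, the minimum cut capacity equals the max flow.
In the residual graph, reachable from n0: {n0, n4, n5, n6}.
Min-cut edges: n0→n7 (10), n4→n7 (10), n6→n7 (4); capacity 10 + 10 + 4 = 24.

24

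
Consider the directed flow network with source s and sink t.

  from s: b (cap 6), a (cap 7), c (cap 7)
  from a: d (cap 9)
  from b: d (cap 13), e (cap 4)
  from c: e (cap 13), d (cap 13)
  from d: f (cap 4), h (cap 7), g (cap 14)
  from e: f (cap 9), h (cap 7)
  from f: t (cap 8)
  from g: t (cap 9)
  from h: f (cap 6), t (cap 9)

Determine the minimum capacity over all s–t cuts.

Augment s→a→d→f→t: bottleneck 4, flow now 4.
Augment s→a→d→g→t: bottleneck 3, flow now 7.
Augment s→b→d→g→t: bottleneck 6, flow now 13.
Augment s→c→d→h→t: bottleneck 7, flow now 20.
No augmenting path remains; maximum flow = 20.
By max-flow min-cut, the minimum cut capacity equals the max flow.
In the residual graph, reachable from s: {s}.
Min-cut edges: s→a (7), s→b (6), s→c (7); capacity 7 + 6 + 7 = 20.

20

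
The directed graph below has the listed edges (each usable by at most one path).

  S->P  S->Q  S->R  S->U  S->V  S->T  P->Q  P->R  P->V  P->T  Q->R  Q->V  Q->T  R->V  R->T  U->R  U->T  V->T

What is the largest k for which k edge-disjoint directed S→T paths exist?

Assign every edge capacity 1; by Menger, the answer equals the max flow.
Path S→T (+1); total 1.
Path S→P→T (+1); total 2.
Path S→Q→T (+1); total 3.
Path S→R→T (+1); total 4.
Path S→U→T (+1); total 5.
Path S→V→T (+1); total 6.
No residual S→T path; max flow = 6.
Certifying cut of size 6: {S→P, S→Q, S→R, S→T, S→U, S→V}.

6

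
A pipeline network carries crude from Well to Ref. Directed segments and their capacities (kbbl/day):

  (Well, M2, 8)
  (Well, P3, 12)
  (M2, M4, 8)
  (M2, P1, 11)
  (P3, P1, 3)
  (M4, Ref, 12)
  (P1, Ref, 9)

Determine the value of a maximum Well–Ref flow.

Augment Well→M2→M4→Ref: bottleneck 8, flow now 8.
Augment Well→P3→P1→Ref: bottleneck 3, flow now 11.
No augmenting path remains; maximum flow = 11.
In the residual graph, reachable from Well: {Well, P3}.
Min-cut edges: Well→M2 (8), P3→P1 (3); capacity 8 + 3 = 11.
This cut is saturated, so no flow can exceed 11.

11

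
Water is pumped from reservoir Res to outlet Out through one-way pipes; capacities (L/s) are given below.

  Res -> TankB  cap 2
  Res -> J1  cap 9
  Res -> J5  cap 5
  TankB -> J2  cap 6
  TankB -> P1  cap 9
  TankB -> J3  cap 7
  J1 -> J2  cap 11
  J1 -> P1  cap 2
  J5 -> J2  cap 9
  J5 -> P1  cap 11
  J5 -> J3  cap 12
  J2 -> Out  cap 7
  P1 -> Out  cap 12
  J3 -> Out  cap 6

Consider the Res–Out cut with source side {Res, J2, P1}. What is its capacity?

35

Edges leaving {Res, J2, P1}: Res→TankB (2), Res→J1 (9), Res→J5 (5), J2→Out (7), P1→Out (12).
Cut capacity = 2 + 9 + 5 + 7 + 12 = 35.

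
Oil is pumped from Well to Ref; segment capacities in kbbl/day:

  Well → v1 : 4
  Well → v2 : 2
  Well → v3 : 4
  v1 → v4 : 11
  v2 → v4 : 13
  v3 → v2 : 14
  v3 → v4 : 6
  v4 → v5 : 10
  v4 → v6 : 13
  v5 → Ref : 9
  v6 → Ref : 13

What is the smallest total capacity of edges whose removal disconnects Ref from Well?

Augment Well→v1→v4→v5→Ref: bottleneck 4, flow now 4.
Augment Well→v2→v4→v5→Ref: bottleneck 2, flow now 6.
Augment Well→v3→v4→v5→Ref: bottleneck 3, flow now 9.
Augment Well→v3→v4→v6→Ref: bottleneck 1, flow now 10.
No augmenting path remains; maximum flow = 10.
By max-flow min-cut, the minimum cut capacity equals the max flow.
In the residual graph, reachable from Well: {Well}.
Min-cut edges: Well→v1 (4), Well→v2 (2), Well→v3 (4); capacity 4 + 2 + 4 = 10.

10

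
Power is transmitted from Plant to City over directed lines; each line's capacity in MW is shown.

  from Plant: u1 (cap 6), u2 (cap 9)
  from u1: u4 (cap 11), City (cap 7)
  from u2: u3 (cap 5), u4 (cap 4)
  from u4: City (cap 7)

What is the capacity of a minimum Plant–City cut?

10

Augment Plant→u1→City: bottleneck 6, flow now 6.
Augment Plant→u2→u4→City: bottleneck 4, flow now 10.
No augmenting path remains; maximum flow = 10.
By max-flow min-cut, the minimum cut capacity equals the max flow.
In the residual graph, reachable from Plant: {Plant, u2, u3}.
Min-cut edges: Plant→u1 (6), u2→u4 (4); capacity 6 + 4 = 10.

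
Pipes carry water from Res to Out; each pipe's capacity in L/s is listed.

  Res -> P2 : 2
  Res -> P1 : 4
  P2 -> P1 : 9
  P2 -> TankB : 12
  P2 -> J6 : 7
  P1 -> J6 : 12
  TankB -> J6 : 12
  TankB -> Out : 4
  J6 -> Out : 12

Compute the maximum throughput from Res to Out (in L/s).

Augment Res→P2→TankB→Out: bottleneck 2, flow now 2.
Augment Res→P1→J6→Out: bottleneck 4, flow now 6.
No augmenting path remains; maximum flow = 6.
In the residual graph, reachable from Res: {Res}.
Min-cut edges: Res→P2 (2), Res→P1 (4); capacity 2 + 4 = 6.
This cut is saturated, so no flow can exceed 6.

6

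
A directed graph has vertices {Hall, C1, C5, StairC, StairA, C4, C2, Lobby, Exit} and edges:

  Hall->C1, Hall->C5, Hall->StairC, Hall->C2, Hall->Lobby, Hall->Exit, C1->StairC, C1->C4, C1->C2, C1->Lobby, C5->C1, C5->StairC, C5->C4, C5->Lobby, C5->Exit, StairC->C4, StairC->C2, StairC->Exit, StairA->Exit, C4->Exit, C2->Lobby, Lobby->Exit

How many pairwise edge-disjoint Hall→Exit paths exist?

5

Assign every edge capacity 1; by Menger, the answer equals the max flow.
Path Hall→Exit (+1); total 1.
Path Hall→C5→Exit (+1); total 2.
Path Hall→StairC→Exit (+1); total 3.
Path Hall→Lobby→Exit (+1); total 4.
Path Hall→C1→C4→Exit (+1); total 5.
No residual Hall→Exit path; max flow = 5.
Certifying cut of size 5: {Hall→C1, Hall→C5, Hall→Exit, Hall→StairC, Lobby→Exit}.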